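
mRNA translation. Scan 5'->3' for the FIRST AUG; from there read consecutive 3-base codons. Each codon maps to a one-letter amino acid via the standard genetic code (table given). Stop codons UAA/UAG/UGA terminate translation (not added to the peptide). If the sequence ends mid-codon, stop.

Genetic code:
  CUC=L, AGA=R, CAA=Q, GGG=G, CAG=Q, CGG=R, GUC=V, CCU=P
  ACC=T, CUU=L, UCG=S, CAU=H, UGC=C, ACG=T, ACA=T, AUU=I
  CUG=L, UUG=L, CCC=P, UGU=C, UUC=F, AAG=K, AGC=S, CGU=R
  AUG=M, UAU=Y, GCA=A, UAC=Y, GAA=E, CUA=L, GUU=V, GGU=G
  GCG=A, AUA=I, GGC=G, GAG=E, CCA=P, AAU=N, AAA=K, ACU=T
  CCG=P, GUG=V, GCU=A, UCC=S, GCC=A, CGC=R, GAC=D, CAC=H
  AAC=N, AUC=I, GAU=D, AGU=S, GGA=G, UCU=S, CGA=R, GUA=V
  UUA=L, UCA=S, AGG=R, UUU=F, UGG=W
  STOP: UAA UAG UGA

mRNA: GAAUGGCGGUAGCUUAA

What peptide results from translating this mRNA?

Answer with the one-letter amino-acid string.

Answer: MAVA

Derivation:
start AUG at pos 2
pos 2: AUG -> M; peptide=M
pos 5: GCG -> A; peptide=MA
pos 8: GUA -> V; peptide=MAV
pos 11: GCU -> A; peptide=MAVA
pos 14: UAA -> STOP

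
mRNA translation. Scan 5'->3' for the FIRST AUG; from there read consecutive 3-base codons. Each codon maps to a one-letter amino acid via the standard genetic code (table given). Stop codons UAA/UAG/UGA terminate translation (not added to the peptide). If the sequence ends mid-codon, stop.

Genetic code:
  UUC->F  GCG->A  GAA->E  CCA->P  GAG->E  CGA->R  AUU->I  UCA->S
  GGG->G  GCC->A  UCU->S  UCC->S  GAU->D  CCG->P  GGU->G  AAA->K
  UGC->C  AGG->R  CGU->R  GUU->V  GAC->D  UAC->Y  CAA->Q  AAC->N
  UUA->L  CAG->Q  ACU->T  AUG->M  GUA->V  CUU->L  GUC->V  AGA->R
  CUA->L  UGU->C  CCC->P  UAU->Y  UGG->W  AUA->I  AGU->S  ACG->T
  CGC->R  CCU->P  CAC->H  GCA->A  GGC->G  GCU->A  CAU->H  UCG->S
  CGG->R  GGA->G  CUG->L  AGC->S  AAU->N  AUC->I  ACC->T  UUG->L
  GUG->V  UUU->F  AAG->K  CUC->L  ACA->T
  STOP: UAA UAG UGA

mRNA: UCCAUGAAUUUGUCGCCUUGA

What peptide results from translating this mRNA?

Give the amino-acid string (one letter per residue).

start AUG at pos 3
pos 3: AUG -> M; peptide=M
pos 6: AAU -> N; peptide=MN
pos 9: UUG -> L; peptide=MNL
pos 12: UCG -> S; peptide=MNLS
pos 15: CCU -> P; peptide=MNLSP
pos 18: UGA -> STOP

Answer: MNLSP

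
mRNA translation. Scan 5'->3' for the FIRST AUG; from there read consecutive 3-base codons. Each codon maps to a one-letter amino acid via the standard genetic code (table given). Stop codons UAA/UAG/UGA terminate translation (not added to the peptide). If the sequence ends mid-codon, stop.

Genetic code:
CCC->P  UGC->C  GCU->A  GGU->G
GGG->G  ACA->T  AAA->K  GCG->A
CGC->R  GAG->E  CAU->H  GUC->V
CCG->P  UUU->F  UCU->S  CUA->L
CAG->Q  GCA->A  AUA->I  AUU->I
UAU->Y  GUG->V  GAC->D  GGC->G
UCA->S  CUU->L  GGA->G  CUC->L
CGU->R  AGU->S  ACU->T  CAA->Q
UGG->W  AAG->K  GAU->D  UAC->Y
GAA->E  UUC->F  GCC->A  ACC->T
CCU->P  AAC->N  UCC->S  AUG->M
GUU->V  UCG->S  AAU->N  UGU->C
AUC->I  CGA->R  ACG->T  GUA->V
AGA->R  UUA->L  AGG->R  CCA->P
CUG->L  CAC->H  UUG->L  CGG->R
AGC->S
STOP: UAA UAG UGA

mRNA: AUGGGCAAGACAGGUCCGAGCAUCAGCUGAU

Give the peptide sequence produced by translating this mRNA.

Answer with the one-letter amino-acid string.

start AUG at pos 0
pos 0: AUG -> M; peptide=M
pos 3: GGC -> G; peptide=MG
pos 6: AAG -> K; peptide=MGK
pos 9: ACA -> T; peptide=MGKT
pos 12: GGU -> G; peptide=MGKTG
pos 15: CCG -> P; peptide=MGKTGP
pos 18: AGC -> S; peptide=MGKTGPS
pos 21: AUC -> I; peptide=MGKTGPSI
pos 24: AGC -> S; peptide=MGKTGPSIS
pos 27: UGA -> STOP

Answer: MGKTGPSIS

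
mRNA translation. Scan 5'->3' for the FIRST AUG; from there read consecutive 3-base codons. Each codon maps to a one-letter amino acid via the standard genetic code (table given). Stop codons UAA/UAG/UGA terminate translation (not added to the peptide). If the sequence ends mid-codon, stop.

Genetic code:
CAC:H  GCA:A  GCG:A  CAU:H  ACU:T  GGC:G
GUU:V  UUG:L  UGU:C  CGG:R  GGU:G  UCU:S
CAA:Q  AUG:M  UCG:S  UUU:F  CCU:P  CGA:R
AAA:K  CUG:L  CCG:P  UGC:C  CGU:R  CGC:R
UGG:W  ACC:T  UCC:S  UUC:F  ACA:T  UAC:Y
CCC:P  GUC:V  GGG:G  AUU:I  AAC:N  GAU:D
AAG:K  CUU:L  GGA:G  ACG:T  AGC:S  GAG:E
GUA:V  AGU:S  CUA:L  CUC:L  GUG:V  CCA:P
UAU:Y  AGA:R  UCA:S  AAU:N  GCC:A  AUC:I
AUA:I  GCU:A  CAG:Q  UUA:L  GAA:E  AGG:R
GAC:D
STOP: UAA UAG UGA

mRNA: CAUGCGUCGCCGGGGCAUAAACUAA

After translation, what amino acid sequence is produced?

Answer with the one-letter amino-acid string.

Answer: MRRRGIN

Derivation:
start AUG at pos 1
pos 1: AUG -> M; peptide=M
pos 4: CGU -> R; peptide=MR
pos 7: CGC -> R; peptide=MRR
pos 10: CGG -> R; peptide=MRRR
pos 13: GGC -> G; peptide=MRRRG
pos 16: AUA -> I; peptide=MRRRGI
pos 19: AAC -> N; peptide=MRRRGIN
pos 22: UAA -> STOP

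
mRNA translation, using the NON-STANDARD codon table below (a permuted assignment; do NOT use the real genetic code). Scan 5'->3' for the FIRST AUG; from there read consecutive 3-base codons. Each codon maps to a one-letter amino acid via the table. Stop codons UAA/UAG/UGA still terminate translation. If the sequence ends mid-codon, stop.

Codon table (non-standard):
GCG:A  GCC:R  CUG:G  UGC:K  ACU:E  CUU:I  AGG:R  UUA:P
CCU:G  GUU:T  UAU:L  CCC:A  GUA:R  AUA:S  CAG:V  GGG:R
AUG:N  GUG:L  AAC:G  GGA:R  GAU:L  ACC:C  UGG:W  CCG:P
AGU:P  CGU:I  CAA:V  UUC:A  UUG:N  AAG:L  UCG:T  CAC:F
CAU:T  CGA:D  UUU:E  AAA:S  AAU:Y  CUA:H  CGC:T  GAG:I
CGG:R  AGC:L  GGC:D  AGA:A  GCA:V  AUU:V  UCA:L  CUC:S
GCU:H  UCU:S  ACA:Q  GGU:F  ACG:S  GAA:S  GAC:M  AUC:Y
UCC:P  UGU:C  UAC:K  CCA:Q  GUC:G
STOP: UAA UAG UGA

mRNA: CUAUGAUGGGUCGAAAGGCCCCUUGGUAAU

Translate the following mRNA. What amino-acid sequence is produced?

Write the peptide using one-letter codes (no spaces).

start AUG at pos 2
pos 2: AUG -> N; peptide=N
pos 5: AUG -> N; peptide=NN
pos 8: GGU -> F; peptide=NNF
pos 11: CGA -> D; peptide=NNFD
pos 14: AAG -> L; peptide=NNFDL
pos 17: GCC -> R; peptide=NNFDLR
pos 20: CCU -> G; peptide=NNFDLRG
pos 23: UGG -> W; peptide=NNFDLRGW
pos 26: UAA -> STOP

Answer: NNFDLRGW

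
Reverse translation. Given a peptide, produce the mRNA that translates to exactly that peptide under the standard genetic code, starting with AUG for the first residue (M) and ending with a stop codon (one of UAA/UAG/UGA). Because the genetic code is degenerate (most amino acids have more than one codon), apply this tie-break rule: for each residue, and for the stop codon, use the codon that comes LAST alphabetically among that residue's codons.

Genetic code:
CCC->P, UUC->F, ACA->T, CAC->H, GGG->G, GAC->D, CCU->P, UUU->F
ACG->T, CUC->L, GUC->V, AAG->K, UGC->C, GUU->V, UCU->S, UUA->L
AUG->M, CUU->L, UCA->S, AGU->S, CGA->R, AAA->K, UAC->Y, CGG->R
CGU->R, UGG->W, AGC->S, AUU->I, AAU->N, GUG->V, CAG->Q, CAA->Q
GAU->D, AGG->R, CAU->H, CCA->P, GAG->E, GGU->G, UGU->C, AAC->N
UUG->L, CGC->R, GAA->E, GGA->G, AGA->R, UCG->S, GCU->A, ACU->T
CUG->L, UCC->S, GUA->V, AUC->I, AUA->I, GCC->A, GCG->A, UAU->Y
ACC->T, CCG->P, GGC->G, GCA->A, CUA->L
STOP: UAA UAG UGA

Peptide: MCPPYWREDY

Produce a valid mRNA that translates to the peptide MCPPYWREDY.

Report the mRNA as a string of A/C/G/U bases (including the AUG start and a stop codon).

Answer: mRNA: AUGUGUCCUCCUUAUUGGCGUGAGGAUUAUUGA

Derivation:
residue 1: M -> AUG (start codon)
residue 2: C codons sorted = UGC,UGU -> pick last = UGU
residue 3: P codons sorted = CCA,CCC,CCG,CCU -> pick last = CCU
residue 4: P codons sorted = CCA,CCC,CCG,CCU -> pick last = CCU
residue 5: Y codons sorted = UAC,UAU -> pick last = UAU
residue 6: W -> UGG (only codon)
residue 7: R codons sorted = AGA,AGG,CGA,CGC,CGG,CGU -> pick last = CGU
residue 8: E codons sorted = GAA,GAG -> pick last = GAG
residue 9: D codons sorted = GAC,GAU -> pick last = GAU
residue 10: Y codons sorted = UAC,UAU -> pick last = UAU
terminator: stop codons sorted = UAA,UAG,UGA -> pick last = UGA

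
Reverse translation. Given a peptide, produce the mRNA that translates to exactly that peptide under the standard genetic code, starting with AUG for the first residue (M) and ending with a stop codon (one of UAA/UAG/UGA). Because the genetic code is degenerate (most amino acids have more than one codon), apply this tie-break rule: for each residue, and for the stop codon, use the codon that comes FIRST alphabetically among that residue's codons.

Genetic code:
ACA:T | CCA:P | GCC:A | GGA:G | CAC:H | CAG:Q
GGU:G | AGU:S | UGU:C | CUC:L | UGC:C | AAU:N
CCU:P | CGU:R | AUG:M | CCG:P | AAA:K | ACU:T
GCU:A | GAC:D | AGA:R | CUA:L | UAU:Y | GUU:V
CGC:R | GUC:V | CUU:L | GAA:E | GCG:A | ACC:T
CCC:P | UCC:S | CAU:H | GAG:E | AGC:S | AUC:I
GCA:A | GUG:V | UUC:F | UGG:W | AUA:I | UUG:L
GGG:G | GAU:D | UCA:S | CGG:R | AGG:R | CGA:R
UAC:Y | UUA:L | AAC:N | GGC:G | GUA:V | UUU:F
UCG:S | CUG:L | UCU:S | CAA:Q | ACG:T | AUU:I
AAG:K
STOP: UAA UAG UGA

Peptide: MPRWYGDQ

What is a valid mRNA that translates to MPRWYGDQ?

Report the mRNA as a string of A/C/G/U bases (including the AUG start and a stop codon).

residue 1: M -> AUG (start codon)
residue 2: P codons sorted = CCA,CCC,CCG,CCU -> pick first = CCA
residue 3: R codons sorted = AGA,AGG,CGA,CGC,CGG,CGU -> pick first = AGA
residue 4: W -> UGG (only codon)
residue 5: Y codons sorted = UAC,UAU -> pick first = UAC
residue 6: G codons sorted = GGA,GGC,GGG,GGU -> pick first = GGA
residue 7: D codons sorted = GAC,GAU -> pick first = GAC
residue 8: Q codons sorted = CAA,CAG -> pick first = CAA
terminator: stop codons sorted = UAA,UAG,UGA -> pick first = UAA

Answer: mRNA: AUGCCAAGAUGGUACGGAGACCAAUAA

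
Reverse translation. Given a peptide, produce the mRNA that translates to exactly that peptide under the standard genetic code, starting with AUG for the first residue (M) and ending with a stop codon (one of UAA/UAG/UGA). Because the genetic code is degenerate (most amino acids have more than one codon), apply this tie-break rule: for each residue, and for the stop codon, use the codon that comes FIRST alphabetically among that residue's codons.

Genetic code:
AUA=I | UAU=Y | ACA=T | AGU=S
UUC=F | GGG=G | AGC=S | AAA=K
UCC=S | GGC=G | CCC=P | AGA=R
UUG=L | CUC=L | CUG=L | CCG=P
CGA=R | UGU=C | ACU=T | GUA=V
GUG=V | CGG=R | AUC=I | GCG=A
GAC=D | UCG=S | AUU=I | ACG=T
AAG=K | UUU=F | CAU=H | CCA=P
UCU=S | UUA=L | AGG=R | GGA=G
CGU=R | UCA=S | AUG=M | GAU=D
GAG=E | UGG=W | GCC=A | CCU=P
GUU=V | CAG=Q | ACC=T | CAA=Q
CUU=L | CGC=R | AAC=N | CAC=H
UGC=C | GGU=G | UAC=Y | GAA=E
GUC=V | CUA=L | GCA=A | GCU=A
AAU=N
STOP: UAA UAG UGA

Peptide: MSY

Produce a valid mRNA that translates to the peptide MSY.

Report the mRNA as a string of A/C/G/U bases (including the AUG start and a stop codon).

Answer: mRNA: AUGAGCUACUAA

Derivation:
residue 1: M -> AUG (start codon)
residue 2: S codons sorted = AGC,AGU,UCA,UCC,UCG,UCU -> pick first = AGC
residue 3: Y codons sorted = UAC,UAU -> pick first = UAC
terminator: stop codons sorted = UAA,UAG,UGA -> pick first = UAA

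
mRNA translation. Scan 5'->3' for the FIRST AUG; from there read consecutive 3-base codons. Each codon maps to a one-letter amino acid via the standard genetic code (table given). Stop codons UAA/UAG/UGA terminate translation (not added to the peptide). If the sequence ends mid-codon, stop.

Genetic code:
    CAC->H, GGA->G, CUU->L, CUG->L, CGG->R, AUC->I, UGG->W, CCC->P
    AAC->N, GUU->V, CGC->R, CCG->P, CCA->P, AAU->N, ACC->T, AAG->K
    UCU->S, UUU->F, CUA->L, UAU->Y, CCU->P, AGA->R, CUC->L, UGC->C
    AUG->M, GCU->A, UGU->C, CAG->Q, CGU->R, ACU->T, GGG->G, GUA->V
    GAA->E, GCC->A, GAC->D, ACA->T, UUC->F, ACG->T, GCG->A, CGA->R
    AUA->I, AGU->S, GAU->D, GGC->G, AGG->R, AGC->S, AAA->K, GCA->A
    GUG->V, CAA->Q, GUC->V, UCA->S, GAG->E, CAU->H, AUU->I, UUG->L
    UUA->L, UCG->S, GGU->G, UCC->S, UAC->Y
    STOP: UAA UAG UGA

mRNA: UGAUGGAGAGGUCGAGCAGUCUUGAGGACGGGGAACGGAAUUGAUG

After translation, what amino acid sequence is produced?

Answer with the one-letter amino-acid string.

Answer: MERSSSLEDGERN

Derivation:
start AUG at pos 2
pos 2: AUG -> M; peptide=M
pos 5: GAG -> E; peptide=ME
pos 8: AGG -> R; peptide=MER
pos 11: UCG -> S; peptide=MERS
pos 14: AGC -> S; peptide=MERSS
pos 17: AGU -> S; peptide=MERSSS
pos 20: CUU -> L; peptide=MERSSSL
pos 23: GAG -> E; peptide=MERSSSLE
pos 26: GAC -> D; peptide=MERSSSLED
pos 29: GGG -> G; peptide=MERSSSLEDG
pos 32: GAA -> E; peptide=MERSSSLEDGE
pos 35: CGG -> R; peptide=MERSSSLEDGER
pos 38: AAU -> N; peptide=MERSSSLEDGERN
pos 41: UGA -> STOP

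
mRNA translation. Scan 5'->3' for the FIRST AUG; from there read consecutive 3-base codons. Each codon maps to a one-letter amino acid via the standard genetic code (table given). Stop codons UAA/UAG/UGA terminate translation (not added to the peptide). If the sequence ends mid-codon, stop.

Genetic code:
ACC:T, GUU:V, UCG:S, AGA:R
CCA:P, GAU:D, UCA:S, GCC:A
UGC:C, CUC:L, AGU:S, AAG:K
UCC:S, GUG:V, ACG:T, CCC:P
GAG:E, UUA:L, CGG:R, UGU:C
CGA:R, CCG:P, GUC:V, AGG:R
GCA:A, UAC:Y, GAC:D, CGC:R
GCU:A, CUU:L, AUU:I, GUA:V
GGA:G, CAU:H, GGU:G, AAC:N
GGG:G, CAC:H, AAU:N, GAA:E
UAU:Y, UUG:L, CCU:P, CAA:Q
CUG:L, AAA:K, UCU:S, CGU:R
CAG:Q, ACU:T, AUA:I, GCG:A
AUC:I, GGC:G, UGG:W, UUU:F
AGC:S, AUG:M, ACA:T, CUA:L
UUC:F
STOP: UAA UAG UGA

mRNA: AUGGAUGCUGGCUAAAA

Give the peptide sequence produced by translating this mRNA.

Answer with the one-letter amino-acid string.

start AUG at pos 0
pos 0: AUG -> M; peptide=M
pos 3: GAU -> D; peptide=MD
pos 6: GCU -> A; peptide=MDA
pos 9: GGC -> G; peptide=MDAG
pos 12: UAA -> STOP

Answer: MDAG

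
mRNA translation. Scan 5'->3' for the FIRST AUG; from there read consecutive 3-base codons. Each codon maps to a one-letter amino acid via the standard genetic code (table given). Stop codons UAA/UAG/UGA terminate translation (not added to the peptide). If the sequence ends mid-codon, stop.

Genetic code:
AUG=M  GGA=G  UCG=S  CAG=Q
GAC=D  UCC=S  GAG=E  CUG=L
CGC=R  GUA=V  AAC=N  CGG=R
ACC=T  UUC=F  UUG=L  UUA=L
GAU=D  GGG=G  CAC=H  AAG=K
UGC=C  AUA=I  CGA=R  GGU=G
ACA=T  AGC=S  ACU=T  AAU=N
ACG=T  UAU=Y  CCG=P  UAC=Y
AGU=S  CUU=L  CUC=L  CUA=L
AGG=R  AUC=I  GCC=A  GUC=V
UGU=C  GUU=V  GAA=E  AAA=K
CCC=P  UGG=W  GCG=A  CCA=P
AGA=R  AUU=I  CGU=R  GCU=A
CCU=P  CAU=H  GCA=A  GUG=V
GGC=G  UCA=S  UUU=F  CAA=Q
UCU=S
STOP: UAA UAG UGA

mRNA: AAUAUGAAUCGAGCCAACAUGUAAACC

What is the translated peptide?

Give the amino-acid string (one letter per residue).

Answer: MNRANM

Derivation:
start AUG at pos 3
pos 3: AUG -> M; peptide=M
pos 6: AAU -> N; peptide=MN
pos 9: CGA -> R; peptide=MNR
pos 12: GCC -> A; peptide=MNRA
pos 15: AAC -> N; peptide=MNRAN
pos 18: AUG -> M; peptide=MNRANM
pos 21: UAA -> STOP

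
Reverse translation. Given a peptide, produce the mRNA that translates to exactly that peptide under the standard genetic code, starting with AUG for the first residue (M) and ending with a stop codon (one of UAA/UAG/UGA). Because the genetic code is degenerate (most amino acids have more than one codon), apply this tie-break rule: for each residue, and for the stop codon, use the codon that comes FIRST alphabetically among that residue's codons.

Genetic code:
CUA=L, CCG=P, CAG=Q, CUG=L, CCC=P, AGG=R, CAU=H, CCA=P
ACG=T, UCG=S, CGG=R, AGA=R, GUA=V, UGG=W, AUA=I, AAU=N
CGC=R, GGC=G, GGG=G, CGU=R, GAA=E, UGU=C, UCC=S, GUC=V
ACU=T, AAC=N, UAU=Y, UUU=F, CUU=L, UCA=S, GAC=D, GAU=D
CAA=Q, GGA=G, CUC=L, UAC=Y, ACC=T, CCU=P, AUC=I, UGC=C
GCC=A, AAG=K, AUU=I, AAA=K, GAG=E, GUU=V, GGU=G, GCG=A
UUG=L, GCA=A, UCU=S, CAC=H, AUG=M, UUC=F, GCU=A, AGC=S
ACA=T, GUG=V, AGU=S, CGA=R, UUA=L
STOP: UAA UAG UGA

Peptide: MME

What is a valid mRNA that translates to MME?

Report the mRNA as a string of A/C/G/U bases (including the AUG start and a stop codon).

residue 1: M -> AUG (start codon)
residue 2: M -> AUG (only codon)
residue 3: E codons sorted = GAA,GAG -> pick first = GAA
terminator: stop codons sorted = UAA,UAG,UGA -> pick first = UAA

Answer: mRNA: AUGAUGGAAUAA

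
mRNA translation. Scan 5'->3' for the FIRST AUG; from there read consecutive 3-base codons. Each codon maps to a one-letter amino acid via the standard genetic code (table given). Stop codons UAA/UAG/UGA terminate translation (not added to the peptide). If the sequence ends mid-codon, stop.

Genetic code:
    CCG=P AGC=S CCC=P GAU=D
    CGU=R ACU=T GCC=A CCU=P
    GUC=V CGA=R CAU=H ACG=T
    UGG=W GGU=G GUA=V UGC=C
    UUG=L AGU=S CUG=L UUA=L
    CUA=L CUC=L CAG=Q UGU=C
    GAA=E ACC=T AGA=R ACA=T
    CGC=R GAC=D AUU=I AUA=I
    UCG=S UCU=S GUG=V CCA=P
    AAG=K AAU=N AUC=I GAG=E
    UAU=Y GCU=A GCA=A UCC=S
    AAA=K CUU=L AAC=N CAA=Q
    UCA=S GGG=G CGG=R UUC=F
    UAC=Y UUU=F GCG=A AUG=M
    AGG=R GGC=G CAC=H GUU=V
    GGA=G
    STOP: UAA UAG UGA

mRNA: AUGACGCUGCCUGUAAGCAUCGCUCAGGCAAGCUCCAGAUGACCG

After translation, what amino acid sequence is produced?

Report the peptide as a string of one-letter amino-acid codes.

Answer: MTLPVSIAQASSR

Derivation:
start AUG at pos 0
pos 0: AUG -> M; peptide=M
pos 3: ACG -> T; peptide=MT
pos 6: CUG -> L; peptide=MTL
pos 9: CCU -> P; peptide=MTLP
pos 12: GUA -> V; peptide=MTLPV
pos 15: AGC -> S; peptide=MTLPVS
pos 18: AUC -> I; peptide=MTLPVSI
pos 21: GCU -> A; peptide=MTLPVSIA
pos 24: CAG -> Q; peptide=MTLPVSIAQ
pos 27: GCA -> A; peptide=MTLPVSIAQA
pos 30: AGC -> S; peptide=MTLPVSIAQAS
pos 33: UCC -> S; peptide=MTLPVSIAQASS
pos 36: AGA -> R; peptide=MTLPVSIAQASSR
pos 39: UGA -> STOP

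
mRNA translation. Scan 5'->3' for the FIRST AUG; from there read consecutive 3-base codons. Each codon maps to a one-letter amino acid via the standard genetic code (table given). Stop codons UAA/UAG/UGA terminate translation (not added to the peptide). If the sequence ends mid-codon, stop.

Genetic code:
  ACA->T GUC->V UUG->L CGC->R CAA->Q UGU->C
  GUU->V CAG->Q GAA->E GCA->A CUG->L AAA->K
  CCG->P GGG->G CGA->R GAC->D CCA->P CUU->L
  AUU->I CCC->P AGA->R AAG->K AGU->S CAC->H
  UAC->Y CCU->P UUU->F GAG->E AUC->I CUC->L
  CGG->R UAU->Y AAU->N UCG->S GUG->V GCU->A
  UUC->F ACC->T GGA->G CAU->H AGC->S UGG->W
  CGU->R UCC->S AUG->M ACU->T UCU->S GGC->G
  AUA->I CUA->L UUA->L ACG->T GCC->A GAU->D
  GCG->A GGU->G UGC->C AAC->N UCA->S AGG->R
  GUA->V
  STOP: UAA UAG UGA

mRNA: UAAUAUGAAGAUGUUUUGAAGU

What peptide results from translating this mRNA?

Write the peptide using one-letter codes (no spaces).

start AUG at pos 4
pos 4: AUG -> M; peptide=M
pos 7: AAG -> K; peptide=MK
pos 10: AUG -> M; peptide=MKM
pos 13: UUU -> F; peptide=MKMF
pos 16: UGA -> STOP

Answer: MKMF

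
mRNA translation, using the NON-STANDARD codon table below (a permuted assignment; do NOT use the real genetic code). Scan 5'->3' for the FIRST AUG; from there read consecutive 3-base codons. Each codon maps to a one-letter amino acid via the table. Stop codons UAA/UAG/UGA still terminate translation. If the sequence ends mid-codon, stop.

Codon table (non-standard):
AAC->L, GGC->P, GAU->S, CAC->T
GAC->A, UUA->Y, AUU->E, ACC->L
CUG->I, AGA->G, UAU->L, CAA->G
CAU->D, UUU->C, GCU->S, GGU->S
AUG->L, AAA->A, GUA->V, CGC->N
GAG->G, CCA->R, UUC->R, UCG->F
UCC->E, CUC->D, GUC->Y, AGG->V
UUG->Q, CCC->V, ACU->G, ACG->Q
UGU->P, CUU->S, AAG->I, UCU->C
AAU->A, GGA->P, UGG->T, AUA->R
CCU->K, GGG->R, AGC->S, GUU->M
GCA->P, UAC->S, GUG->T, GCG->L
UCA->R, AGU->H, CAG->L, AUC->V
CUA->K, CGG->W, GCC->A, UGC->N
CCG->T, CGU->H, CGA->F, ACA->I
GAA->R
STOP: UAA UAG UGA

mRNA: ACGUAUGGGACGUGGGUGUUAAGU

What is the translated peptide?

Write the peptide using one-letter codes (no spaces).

start AUG at pos 4
pos 4: AUG -> L; peptide=L
pos 7: GGA -> P; peptide=LP
pos 10: CGU -> H; peptide=LPH
pos 13: GGG -> R; peptide=LPHR
pos 16: UGU -> P; peptide=LPHRP
pos 19: UAA -> STOP

Answer: LPHRP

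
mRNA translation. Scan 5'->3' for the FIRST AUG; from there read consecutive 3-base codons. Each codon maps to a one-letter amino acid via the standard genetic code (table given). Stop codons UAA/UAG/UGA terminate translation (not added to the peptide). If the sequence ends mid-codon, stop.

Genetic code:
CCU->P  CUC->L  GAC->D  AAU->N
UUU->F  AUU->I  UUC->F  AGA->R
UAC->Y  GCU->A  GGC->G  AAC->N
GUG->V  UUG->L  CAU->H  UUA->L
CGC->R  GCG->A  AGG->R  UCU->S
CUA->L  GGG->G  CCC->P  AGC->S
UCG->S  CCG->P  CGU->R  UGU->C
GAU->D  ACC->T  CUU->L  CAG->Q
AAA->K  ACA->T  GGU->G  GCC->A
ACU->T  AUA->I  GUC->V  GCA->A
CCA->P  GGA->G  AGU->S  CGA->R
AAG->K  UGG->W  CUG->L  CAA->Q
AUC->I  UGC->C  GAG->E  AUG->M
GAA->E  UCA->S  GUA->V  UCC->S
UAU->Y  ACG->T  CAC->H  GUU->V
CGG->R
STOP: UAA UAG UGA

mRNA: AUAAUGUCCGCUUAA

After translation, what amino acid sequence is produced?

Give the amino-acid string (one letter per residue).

start AUG at pos 3
pos 3: AUG -> M; peptide=M
pos 6: UCC -> S; peptide=MS
pos 9: GCU -> A; peptide=MSA
pos 12: UAA -> STOP

Answer: MSA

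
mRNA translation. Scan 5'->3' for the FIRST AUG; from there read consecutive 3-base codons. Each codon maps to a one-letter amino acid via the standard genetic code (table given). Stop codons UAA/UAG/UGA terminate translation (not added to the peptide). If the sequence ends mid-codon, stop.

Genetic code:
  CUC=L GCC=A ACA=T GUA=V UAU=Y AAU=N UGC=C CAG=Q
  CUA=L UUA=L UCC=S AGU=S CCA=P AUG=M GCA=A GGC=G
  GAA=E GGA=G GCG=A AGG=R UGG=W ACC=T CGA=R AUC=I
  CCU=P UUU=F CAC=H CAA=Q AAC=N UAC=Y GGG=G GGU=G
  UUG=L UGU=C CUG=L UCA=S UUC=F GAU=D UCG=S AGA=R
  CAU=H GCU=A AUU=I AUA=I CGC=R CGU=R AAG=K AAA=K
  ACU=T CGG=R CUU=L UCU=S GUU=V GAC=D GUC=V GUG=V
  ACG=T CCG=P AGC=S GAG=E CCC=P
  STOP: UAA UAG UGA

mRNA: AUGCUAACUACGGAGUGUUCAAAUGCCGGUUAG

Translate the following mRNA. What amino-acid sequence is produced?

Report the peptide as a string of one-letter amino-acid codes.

Answer: MLTTECSNAG

Derivation:
start AUG at pos 0
pos 0: AUG -> M; peptide=M
pos 3: CUA -> L; peptide=ML
pos 6: ACU -> T; peptide=MLT
pos 9: ACG -> T; peptide=MLTT
pos 12: GAG -> E; peptide=MLTTE
pos 15: UGU -> C; peptide=MLTTEC
pos 18: UCA -> S; peptide=MLTTECS
pos 21: AAU -> N; peptide=MLTTECSN
pos 24: GCC -> A; peptide=MLTTECSNA
pos 27: GGU -> G; peptide=MLTTECSNAG
pos 30: UAG -> STOP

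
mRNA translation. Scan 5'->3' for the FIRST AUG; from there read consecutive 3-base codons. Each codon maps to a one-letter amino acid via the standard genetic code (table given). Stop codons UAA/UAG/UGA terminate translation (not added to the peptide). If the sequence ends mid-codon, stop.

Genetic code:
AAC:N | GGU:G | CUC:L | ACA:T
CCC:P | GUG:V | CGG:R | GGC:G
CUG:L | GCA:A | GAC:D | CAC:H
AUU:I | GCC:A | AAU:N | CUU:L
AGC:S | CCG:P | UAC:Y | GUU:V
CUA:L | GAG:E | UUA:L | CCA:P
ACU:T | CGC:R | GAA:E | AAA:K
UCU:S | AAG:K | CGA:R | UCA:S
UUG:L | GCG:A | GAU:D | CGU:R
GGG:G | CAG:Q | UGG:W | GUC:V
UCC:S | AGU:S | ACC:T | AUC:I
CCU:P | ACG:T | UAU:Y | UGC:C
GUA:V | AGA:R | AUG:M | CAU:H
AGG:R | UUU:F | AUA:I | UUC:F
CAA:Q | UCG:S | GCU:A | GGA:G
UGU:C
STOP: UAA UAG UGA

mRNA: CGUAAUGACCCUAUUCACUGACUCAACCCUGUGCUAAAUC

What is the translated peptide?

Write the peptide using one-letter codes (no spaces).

start AUG at pos 4
pos 4: AUG -> M; peptide=M
pos 7: ACC -> T; peptide=MT
pos 10: CUA -> L; peptide=MTL
pos 13: UUC -> F; peptide=MTLF
pos 16: ACU -> T; peptide=MTLFT
pos 19: GAC -> D; peptide=MTLFTD
pos 22: UCA -> S; peptide=MTLFTDS
pos 25: ACC -> T; peptide=MTLFTDST
pos 28: CUG -> L; peptide=MTLFTDSTL
pos 31: UGC -> C; peptide=MTLFTDSTLC
pos 34: UAA -> STOP

Answer: MTLFTDSTLC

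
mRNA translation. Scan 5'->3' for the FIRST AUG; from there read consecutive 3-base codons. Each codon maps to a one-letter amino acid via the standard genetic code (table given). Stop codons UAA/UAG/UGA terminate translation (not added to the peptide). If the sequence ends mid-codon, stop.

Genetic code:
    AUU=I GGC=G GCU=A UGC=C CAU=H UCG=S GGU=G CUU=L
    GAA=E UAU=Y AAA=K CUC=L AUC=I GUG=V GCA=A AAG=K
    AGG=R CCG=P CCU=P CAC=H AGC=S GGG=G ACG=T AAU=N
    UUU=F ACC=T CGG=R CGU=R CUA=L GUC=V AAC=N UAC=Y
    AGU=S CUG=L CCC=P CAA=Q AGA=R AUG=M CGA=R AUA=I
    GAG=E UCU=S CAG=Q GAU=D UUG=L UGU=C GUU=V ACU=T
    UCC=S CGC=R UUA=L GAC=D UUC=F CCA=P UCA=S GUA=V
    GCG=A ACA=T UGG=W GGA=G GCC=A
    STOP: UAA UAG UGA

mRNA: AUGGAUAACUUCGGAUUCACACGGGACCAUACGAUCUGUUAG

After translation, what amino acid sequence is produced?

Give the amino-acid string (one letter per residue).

Answer: MDNFGFTRDHTIC

Derivation:
start AUG at pos 0
pos 0: AUG -> M; peptide=M
pos 3: GAU -> D; peptide=MD
pos 6: AAC -> N; peptide=MDN
pos 9: UUC -> F; peptide=MDNF
pos 12: GGA -> G; peptide=MDNFG
pos 15: UUC -> F; peptide=MDNFGF
pos 18: ACA -> T; peptide=MDNFGFT
pos 21: CGG -> R; peptide=MDNFGFTR
pos 24: GAC -> D; peptide=MDNFGFTRD
pos 27: CAU -> H; peptide=MDNFGFTRDH
pos 30: ACG -> T; peptide=MDNFGFTRDHT
pos 33: AUC -> I; peptide=MDNFGFTRDHTI
pos 36: UGU -> C; peptide=MDNFGFTRDHTIC
pos 39: UAG -> STOP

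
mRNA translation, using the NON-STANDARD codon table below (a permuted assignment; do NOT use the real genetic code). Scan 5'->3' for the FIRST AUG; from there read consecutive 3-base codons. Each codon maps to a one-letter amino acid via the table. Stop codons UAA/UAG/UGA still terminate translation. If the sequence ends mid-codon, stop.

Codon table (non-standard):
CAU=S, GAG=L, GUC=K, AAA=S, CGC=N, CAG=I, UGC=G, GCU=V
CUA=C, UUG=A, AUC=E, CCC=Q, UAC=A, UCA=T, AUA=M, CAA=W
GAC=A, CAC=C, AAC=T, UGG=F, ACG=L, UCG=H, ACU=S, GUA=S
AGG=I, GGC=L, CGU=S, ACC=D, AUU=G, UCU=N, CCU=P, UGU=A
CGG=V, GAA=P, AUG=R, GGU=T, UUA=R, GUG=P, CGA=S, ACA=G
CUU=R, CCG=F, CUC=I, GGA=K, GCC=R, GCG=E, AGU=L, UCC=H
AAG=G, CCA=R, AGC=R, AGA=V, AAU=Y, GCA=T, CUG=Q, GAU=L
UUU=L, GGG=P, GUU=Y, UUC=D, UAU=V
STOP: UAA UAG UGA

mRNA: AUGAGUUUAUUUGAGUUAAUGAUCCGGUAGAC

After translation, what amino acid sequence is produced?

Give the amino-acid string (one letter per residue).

start AUG at pos 0
pos 0: AUG -> R; peptide=R
pos 3: AGU -> L; peptide=RL
pos 6: UUA -> R; peptide=RLR
pos 9: UUU -> L; peptide=RLRL
pos 12: GAG -> L; peptide=RLRLL
pos 15: UUA -> R; peptide=RLRLLR
pos 18: AUG -> R; peptide=RLRLLRR
pos 21: AUC -> E; peptide=RLRLLRRE
pos 24: CGG -> V; peptide=RLRLLRREV
pos 27: UAG -> STOP

Answer: RLRLLRREV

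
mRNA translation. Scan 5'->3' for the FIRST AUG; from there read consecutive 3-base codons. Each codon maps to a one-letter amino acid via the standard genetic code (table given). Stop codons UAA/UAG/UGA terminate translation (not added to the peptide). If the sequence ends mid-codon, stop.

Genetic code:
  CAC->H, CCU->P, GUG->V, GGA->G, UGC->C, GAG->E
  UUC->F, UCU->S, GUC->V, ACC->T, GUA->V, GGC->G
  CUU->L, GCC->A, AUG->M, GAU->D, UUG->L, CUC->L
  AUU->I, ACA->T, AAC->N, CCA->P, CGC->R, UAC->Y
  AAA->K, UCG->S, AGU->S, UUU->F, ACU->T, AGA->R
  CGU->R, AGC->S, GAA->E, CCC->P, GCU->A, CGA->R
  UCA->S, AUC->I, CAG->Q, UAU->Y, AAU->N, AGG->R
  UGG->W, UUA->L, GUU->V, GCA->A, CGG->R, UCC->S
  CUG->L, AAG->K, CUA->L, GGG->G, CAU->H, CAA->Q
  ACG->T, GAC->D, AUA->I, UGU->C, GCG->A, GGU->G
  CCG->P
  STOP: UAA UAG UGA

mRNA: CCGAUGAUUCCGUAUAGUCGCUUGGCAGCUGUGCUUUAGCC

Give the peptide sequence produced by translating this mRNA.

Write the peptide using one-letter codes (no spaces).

Answer: MIPYSRLAAVL

Derivation:
start AUG at pos 3
pos 3: AUG -> M; peptide=M
pos 6: AUU -> I; peptide=MI
pos 9: CCG -> P; peptide=MIP
pos 12: UAU -> Y; peptide=MIPY
pos 15: AGU -> S; peptide=MIPYS
pos 18: CGC -> R; peptide=MIPYSR
pos 21: UUG -> L; peptide=MIPYSRL
pos 24: GCA -> A; peptide=MIPYSRLA
pos 27: GCU -> A; peptide=MIPYSRLAA
pos 30: GUG -> V; peptide=MIPYSRLAAV
pos 33: CUU -> L; peptide=MIPYSRLAAVL
pos 36: UAG -> STOP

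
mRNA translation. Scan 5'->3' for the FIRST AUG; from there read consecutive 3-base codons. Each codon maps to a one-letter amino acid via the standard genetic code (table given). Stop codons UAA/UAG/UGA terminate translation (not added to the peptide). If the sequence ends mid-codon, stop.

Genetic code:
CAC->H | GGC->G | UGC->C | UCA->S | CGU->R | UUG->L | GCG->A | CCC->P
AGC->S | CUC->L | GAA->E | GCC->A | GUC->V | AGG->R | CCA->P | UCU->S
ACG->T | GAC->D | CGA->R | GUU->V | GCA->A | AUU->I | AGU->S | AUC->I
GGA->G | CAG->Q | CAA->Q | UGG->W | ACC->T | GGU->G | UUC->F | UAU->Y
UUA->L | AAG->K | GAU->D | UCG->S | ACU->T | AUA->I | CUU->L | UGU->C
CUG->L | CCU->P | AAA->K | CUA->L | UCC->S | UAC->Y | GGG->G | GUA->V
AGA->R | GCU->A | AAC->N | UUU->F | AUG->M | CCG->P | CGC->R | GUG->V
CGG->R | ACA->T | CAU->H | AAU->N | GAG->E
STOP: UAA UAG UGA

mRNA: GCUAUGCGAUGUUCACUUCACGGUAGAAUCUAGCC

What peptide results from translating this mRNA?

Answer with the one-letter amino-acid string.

Answer: MRCSLHGRI

Derivation:
start AUG at pos 3
pos 3: AUG -> M; peptide=M
pos 6: CGA -> R; peptide=MR
pos 9: UGU -> C; peptide=MRC
pos 12: UCA -> S; peptide=MRCS
pos 15: CUU -> L; peptide=MRCSL
pos 18: CAC -> H; peptide=MRCSLH
pos 21: GGU -> G; peptide=MRCSLHG
pos 24: AGA -> R; peptide=MRCSLHGR
pos 27: AUC -> I; peptide=MRCSLHGRI
pos 30: UAG -> STOP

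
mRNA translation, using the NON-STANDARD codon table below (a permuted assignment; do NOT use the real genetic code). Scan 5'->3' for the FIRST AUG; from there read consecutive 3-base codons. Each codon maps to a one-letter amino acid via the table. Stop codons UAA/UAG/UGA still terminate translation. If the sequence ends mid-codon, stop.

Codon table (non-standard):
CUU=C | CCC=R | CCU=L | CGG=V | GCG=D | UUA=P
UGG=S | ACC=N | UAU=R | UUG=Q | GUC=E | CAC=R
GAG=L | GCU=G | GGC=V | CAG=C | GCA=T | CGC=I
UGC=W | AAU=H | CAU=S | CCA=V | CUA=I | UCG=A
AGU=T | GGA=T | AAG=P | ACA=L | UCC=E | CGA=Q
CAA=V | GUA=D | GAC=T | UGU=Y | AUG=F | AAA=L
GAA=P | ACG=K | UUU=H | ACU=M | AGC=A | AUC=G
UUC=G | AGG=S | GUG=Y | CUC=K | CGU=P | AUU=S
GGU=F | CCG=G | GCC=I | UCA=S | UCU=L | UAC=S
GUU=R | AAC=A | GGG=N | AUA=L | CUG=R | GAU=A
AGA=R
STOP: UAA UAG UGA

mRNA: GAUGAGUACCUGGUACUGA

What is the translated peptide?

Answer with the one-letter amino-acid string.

start AUG at pos 1
pos 1: AUG -> F; peptide=F
pos 4: AGU -> T; peptide=FT
pos 7: ACC -> N; peptide=FTN
pos 10: UGG -> S; peptide=FTNS
pos 13: UAC -> S; peptide=FTNSS
pos 16: UGA -> STOP

Answer: FTNSS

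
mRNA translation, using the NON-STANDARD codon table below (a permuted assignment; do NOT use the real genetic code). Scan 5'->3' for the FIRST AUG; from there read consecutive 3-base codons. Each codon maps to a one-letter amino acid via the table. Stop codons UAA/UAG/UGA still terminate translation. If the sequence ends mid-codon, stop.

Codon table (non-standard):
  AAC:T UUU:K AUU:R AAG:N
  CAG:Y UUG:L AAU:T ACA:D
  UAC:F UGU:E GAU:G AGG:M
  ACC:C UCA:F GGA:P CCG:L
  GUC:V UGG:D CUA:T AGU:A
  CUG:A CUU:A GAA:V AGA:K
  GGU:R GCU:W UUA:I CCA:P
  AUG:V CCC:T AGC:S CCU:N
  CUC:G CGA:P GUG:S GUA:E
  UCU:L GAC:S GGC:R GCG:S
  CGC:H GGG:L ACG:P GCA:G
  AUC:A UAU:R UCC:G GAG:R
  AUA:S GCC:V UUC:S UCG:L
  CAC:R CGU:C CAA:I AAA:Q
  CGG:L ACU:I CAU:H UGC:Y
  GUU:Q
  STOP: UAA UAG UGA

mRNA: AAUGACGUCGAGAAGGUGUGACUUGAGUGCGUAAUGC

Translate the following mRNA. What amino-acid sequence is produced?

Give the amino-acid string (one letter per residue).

start AUG at pos 1
pos 1: AUG -> V; peptide=V
pos 4: ACG -> P; peptide=VP
pos 7: UCG -> L; peptide=VPL
pos 10: AGA -> K; peptide=VPLK
pos 13: AGG -> M; peptide=VPLKM
pos 16: UGU -> E; peptide=VPLKME
pos 19: GAC -> S; peptide=VPLKMES
pos 22: UUG -> L; peptide=VPLKMESL
pos 25: AGU -> A; peptide=VPLKMESLA
pos 28: GCG -> S; peptide=VPLKMESLAS
pos 31: UAA -> STOP

Answer: VPLKMESLAS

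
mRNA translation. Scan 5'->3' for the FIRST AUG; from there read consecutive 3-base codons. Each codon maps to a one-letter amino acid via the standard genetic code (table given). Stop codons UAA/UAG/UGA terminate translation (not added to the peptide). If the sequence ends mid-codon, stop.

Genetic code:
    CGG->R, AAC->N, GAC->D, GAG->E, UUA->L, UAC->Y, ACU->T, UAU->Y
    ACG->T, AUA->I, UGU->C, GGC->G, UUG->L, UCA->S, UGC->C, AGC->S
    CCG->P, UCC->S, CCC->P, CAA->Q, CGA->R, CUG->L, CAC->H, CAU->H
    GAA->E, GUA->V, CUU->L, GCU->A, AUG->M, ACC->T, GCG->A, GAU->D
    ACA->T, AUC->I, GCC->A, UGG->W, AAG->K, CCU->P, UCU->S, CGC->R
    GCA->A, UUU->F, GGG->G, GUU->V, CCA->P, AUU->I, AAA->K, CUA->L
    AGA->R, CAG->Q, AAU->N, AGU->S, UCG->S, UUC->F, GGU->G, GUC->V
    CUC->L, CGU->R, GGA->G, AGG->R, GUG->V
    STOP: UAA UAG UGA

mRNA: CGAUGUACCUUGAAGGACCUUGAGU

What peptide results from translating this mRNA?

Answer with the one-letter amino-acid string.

start AUG at pos 2
pos 2: AUG -> M; peptide=M
pos 5: UAC -> Y; peptide=MY
pos 8: CUU -> L; peptide=MYL
pos 11: GAA -> E; peptide=MYLE
pos 14: GGA -> G; peptide=MYLEG
pos 17: CCU -> P; peptide=MYLEGP
pos 20: UGA -> STOP

Answer: MYLEGP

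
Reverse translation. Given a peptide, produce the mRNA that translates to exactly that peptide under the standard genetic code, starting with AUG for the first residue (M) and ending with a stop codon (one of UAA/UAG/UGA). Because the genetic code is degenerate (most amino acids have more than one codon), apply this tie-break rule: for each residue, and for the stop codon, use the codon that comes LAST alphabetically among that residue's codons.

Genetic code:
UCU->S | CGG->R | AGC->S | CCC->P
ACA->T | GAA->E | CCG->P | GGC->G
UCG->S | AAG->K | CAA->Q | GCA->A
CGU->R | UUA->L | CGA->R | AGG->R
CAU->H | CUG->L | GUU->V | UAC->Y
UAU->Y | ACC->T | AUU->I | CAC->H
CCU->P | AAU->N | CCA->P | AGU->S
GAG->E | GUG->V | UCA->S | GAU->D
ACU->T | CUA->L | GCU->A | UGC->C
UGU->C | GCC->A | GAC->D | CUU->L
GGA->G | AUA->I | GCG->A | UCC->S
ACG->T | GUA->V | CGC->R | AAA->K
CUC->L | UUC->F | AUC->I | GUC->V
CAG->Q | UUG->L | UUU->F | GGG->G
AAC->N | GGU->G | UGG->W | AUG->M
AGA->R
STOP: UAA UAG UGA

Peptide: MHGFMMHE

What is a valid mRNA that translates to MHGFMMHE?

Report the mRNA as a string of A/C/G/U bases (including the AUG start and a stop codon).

Answer: mRNA: AUGCAUGGUUUUAUGAUGCAUGAGUGA

Derivation:
residue 1: M -> AUG (start codon)
residue 2: H codons sorted = CAC,CAU -> pick last = CAU
residue 3: G codons sorted = GGA,GGC,GGG,GGU -> pick last = GGU
residue 4: F codons sorted = UUC,UUU -> pick last = UUU
residue 5: M -> AUG (only codon)
residue 6: M -> AUG (only codon)
residue 7: H codons sorted = CAC,CAU -> pick last = CAU
residue 8: E codons sorted = GAA,GAG -> pick last = GAG
terminator: stop codons sorted = UAA,UAG,UGA -> pick last = UGA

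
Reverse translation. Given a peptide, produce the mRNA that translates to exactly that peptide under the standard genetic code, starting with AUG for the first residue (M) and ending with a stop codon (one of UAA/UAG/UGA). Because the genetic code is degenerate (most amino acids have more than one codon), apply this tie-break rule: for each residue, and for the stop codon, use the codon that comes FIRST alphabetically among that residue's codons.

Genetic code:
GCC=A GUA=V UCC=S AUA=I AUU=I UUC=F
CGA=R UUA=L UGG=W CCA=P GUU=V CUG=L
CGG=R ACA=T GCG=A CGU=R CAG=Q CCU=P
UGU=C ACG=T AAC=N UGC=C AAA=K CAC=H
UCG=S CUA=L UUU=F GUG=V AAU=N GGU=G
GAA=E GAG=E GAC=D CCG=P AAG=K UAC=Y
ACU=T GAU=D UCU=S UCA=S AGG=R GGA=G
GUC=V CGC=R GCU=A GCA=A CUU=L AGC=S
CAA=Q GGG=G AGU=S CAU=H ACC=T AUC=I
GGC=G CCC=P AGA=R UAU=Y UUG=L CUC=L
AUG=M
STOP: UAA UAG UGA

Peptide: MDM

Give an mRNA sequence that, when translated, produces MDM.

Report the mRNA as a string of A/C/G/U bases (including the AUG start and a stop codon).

Answer: mRNA: AUGGACAUGUAA

Derivation:
residue 1: M -> AUG (start codon)
residue 2: D codons sorted = GAC,GAU -> pick first = GAC
residue 3: M -> AUG (only codon)
terminator: stop codons sorted = UAA,UAG,UGA -> pick first = UAA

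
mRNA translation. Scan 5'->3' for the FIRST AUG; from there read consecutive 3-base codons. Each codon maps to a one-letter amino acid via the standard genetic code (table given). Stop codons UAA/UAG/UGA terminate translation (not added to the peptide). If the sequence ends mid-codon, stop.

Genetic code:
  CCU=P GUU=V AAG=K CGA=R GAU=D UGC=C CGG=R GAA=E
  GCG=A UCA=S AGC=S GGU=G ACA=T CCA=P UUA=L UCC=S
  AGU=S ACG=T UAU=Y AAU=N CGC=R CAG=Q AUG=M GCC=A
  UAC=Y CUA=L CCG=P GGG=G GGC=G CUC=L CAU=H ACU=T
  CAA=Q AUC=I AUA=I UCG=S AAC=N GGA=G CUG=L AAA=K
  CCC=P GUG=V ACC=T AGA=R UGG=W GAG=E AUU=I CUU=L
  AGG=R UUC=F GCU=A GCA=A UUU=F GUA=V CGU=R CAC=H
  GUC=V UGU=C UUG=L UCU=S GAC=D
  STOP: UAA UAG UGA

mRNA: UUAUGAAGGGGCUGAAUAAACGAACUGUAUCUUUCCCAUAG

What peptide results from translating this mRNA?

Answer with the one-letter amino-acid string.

start AUG at pos 2
pos 2: AUG -> M; peptide=M
pos 5: AAG -> K; peptide=MK
pos 8: GGG -> G; peptide=MKG
pos 11: CUG -> L; peptide=MKGL
pos 14: AAU -> N; peptide=MKGLN
pos 17: AAA -> K; peptide=MKGLNK
pos 20: CGA -> R; peptide=MKGLNKR
pos 23: ACU -> T; peptide=MKGLNKRT
pos 26: GUA -> V; peptide=MKGLNKRTV
pos 29: UCU -> S; peptide=MKGLNKRTVS
pos 32: UUC -> F; peptide=MKGLNKRTVSF
pos 35: CCA -> P; peptide=MKGLNKRTVSFP
pos 38: UAG -> STOP

Answer: MKGLNKRTVSFP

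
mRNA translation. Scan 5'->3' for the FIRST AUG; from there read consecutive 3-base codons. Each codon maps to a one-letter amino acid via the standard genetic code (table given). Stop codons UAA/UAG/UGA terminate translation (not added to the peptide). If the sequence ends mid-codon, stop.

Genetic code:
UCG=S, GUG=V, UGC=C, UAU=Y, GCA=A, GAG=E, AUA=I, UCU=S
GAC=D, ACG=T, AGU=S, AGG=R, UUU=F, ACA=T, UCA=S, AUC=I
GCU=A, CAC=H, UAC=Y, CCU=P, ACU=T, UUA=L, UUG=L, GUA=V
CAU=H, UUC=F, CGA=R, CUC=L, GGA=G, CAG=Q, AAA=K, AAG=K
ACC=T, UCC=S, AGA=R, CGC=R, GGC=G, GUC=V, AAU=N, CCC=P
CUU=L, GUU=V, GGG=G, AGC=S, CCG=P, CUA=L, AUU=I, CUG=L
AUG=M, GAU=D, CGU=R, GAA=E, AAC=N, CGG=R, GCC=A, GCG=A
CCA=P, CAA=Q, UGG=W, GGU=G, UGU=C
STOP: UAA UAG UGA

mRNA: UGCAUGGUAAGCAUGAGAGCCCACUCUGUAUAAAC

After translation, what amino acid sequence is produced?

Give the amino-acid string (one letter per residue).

Answer: MVSMRAHSV

Derivation:
start AUG at pos 3
pos 3: AUG -> M; peptide=M
pos 6: GUA -> V; peptide=MV
pos 9: AGC -> S; peptide=MVS
pos 12: AUG -> M; peptide=MVSM
pos 15: AGA -> R; peptide=MVSMR
pos 18: GCC -> A; peptide=MVSMRA
pos 21: CAC -> H; peptide=MVSMRAH
pos 24: UCU -> S; peptide=MVSMRAHS
pos 27: GUA -> V; peptide=MVSMRAHSV
pos 30: UAA -> STOP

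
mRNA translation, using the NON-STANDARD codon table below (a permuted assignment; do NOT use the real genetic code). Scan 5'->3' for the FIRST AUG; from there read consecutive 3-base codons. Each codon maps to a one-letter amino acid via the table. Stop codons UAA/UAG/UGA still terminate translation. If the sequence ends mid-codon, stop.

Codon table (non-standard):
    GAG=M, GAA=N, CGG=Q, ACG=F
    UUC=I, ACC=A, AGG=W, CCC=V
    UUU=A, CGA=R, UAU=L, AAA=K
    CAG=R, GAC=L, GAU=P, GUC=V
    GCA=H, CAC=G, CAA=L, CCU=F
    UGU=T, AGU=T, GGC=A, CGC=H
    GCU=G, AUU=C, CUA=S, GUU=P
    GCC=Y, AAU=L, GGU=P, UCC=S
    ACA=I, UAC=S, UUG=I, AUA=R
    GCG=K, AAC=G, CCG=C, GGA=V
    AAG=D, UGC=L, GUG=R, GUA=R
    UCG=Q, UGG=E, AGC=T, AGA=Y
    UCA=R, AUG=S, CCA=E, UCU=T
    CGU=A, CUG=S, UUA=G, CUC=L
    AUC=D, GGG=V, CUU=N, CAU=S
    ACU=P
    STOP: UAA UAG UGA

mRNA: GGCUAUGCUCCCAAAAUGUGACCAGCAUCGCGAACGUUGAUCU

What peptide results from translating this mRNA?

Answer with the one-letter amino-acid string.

Answer: SLEKTLRSHNA

Derivation:
start AUG at pos 4
pos 4: AUG -> S; peptide=S
pos 7: CUC -> L; peptide=SL
pos 10: CCA -> E; peptide=SLE
pos 13: AAA -> K; peptide=SLEK
pos 16: UGU -> T; peptide=SLEKT
pos 19: GAC -> L; peptide=SLEKTL
pos 22: CAG -> R; peptide=SLEKTLR
pos 25: CAU -> S; peptide=SLEKTLRS
pos 28: CGC -> H; peptide=SLEKTLRSH
pos 31: GAA -> N; peptide=SLEKTLRSHN
pos 34: CGU -> A; peptide=SLEKTLRSHNA
pos 37: UGA -> STOP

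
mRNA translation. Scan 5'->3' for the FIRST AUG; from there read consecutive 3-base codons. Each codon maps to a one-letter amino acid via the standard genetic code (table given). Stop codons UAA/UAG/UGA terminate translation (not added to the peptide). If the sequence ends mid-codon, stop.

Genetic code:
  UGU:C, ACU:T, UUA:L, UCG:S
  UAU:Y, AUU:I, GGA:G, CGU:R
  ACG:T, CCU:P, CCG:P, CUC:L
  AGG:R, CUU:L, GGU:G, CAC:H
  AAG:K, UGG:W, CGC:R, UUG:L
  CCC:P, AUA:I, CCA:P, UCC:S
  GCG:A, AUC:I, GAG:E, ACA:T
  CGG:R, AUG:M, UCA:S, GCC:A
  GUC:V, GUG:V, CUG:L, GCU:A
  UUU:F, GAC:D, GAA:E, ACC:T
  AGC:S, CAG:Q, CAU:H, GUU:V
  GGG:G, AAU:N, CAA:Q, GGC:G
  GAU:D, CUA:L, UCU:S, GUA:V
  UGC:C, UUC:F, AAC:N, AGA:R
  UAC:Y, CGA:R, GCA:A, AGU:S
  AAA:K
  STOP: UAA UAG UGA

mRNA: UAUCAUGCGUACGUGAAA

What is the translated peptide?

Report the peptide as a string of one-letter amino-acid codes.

Answer: MRT

Derivation:
start AUG at pos 4
pos 4: AUG -> M; peptide=M
pos 7: CGU -> R; peptide=MR
pos 10: ACG -> T; peptide=MRT
pos 13: UGA -> STOP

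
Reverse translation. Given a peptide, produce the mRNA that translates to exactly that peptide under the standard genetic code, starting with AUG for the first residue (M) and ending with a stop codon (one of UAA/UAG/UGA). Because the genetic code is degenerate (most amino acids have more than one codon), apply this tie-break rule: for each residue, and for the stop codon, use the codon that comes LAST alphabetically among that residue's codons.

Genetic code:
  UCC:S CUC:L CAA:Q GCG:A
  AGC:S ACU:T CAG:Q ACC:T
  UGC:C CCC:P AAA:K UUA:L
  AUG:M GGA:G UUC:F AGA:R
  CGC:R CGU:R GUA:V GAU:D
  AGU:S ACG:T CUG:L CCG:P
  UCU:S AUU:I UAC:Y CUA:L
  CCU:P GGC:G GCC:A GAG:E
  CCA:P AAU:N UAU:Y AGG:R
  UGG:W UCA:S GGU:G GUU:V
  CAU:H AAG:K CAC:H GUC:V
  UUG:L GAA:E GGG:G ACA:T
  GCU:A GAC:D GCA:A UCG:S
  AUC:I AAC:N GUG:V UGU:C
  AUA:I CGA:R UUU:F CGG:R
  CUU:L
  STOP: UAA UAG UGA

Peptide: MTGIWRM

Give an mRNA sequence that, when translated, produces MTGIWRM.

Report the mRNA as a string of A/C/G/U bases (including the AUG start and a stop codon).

Answer: mRNA: AUGACUGGUAUUUGGCGUAUGUGA

Derivation:
residue 1: M -> AUG (start codon)
residue 2: T codons sorted = ACA,ACC,ACG,ACU -> pick last = ACU
residue 3: G codons sorted = GGA,GGC,GGG,GGU -> pick last = GGU
residue 4: I codons sorted = AUA,AUC,AUU -> pick last = AUU
residue 5: W -> UGG (only codon)
residue 6: R codons sorted = AGA,AGG,CGA,CGC,CGG,CGU -> pick last = CGU
residue 7: M -> AUG (only codon)
terminator: stop codons sorted = UAA,UAG,UGA -> pick last = UGA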